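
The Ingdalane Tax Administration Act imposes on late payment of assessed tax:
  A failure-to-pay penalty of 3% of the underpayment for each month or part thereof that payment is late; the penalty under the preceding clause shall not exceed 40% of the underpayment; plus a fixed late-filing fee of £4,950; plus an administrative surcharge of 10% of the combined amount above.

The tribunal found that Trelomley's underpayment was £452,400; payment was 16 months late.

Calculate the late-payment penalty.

£204,501

Accrued rate: 3% × 16 = 48%, capped at 40% → 40%
Failure-to-pay penalty: 40% of £452,400 = £180,960
Penalty before surcharge: £180,960 + £4,950 = £185,910
Administrative surcharge: 10% of £185,910 = £18,591
Total penalty: £185,910 + £18,591 = £204,501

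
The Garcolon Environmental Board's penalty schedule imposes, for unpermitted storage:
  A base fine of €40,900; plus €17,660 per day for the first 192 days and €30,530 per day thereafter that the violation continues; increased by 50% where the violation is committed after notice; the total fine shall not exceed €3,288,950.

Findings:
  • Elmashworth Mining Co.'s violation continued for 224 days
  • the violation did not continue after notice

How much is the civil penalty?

First 192 days: 192 × €17,660 = €3,390,720
Remaining days: (224 − 192) × €30,530 = €976,960
Per-day component: €3,390,720 + €976,960 = €4,367,680
Base plus per-day: €40,900 + €4,367,680 = €4,408,580
The violation did not continue after notice: no 50% increase.
Cap at €3,288,950: €4,408,580 exceeds the cap → €3,288,950

€3,288,950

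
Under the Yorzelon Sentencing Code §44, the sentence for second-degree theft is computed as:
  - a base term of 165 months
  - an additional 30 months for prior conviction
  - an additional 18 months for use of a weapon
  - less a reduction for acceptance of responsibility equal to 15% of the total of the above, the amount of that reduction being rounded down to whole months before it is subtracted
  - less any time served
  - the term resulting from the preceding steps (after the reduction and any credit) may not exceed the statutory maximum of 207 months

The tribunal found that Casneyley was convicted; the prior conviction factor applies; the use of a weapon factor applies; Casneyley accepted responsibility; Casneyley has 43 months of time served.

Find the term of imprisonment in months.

139 months

Prior conviction enhancement: +30 months
Use of a weapon enhancement: +18 months
Adjusted term: 165 months + 30 months + 18 months = 213 months
Acceptance of responsibility reduction: 15% of 213 months = 31 months (rounded down)
After reduction: 213 − 31 = 182 months
Less time served: 182 months − 43 months = 139 months
Cap at 207 months: 139 months is within the cap, no reduction.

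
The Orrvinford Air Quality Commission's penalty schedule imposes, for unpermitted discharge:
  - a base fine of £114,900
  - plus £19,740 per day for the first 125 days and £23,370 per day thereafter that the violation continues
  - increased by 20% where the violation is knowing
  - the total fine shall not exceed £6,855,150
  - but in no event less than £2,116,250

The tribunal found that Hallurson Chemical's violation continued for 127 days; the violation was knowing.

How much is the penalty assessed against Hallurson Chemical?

Civil penalty: £3,154,968

First 125 days: 125 × £19,740 = £2,467,500
Remaining days: (127 − 125) × £23,370 = £46,740
Per-day component: £2,467,500 + £46,740 = £2,514,240
Base plus per-day: £114,900 + £2,514,240 = £2,629,140
Enhancement: 20% of £2,629,140 = £525,828
Enhanced fine: £2,629,140 + £525,828 = £3,154,968
Cap at £6,855,150: £3,154,968 is within the cap, no reduction.
Minimum £2,116,250: £3,154,968 meets the minimum, no increase.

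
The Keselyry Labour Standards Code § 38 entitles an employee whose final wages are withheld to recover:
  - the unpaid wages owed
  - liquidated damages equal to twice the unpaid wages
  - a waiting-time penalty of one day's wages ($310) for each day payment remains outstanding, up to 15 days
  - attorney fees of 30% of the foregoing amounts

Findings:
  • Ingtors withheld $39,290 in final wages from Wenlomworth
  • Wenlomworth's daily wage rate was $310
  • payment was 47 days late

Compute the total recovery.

Doubled: 2 × $39,290 = $78,580
Penalty days: min(47, 15) = 15
Waiting-time penalty: 15 × $310 = $4,650
Subtotal: $39,290 + $78,580 + $4,650 = $122,520
Attorney fees: 30% of $122,520 = $36,756
Total award: $122,520 + $36,756 = $159,276

$159,276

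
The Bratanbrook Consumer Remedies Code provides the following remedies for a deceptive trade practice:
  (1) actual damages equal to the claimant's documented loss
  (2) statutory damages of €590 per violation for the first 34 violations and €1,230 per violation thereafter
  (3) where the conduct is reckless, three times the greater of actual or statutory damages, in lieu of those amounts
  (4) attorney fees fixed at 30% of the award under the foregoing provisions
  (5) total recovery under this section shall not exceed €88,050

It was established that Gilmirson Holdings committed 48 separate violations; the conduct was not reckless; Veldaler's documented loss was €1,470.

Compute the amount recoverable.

€50,375

First 34 violations: 34 × €590 = €20,060
Remaining violations: (48 − 34) × €1,230 = €17,220
Statutory damages: €20,060 + €17,220 = €37,280
Conduct not reckless: the in-lieu enhancement does not apply.
Actual plus statutory damages: €1,470 + €37,280 = €38,750
Attorney fees: 30% of €38,750 = €11,625
Total before cap: €38,750 + €11,625 = €50,375
Cap at €88,050: €50,375 is within the cap, no reduction.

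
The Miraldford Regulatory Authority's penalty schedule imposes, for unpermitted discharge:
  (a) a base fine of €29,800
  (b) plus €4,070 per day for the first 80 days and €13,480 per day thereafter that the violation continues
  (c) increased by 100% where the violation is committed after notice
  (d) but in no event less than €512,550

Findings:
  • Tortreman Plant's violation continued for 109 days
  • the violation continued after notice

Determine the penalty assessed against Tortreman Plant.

First 80 days: 80 × €4,070 = €325,600
Remaining days: (109 − 80) × €13,480 = €390,920
Per-day component: €325,600 + €390,920 = €716,520
Base plus per-day: €29,800 + €716,520 = €746,320
Enhancement: 100% of €746,320 = €746,320
Enhanced fine: €746,320 + €746,320 = €1,492,640
Minimum €512,550: €1,492,640 meets the minimum, no increase.

Civil penalty: €1,492,640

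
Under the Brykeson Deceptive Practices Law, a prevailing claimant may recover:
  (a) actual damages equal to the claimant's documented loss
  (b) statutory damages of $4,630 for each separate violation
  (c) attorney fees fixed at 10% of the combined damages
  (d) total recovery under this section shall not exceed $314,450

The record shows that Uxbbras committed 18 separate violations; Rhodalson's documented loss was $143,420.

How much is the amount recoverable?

$249,436

Statutory damages: 18 × $4,630 = $83,340
Combined damages: $143,420 + $83,340 = $226,760
Attorney fees: 10% of $226,760 = $22,676
Total before cap: $226,760 + $22,676 = $249,436
Cap at $314,450: $249,436 is within the cap, no reduction.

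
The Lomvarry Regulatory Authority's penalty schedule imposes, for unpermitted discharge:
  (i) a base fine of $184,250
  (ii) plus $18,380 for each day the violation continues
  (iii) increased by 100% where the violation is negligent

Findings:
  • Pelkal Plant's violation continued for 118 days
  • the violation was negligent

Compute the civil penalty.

Per-day component: 118 × $18,380 = $2,168,840
Base plus per-day: $184,250 + $2,168,840 = $2,353,090
Enhancement: 100% of $2,353,090 = $2,353,090
Enhanced fine: $2,353,090 + $2,353,090 = $4,706,180

$4,706,180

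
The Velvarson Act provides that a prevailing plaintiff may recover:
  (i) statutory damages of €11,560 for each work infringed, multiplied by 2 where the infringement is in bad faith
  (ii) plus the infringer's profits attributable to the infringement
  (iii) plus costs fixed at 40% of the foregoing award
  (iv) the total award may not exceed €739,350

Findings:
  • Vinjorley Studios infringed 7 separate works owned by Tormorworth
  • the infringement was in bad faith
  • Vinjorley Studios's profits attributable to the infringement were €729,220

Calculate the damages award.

€739,350

Statutory damages: 7 × €11,560 = €80,920
Doubled: 2 × €80,920 = €161,840
Combined award: €161,840 + €729,220 = €891,060
Costs: 40% of €891,060 = €356,424
Award plus costs: €891,060 + €356,424 = €1,247,484
Cap at €739,350: €1,247,484 exceeds the cap → €739,350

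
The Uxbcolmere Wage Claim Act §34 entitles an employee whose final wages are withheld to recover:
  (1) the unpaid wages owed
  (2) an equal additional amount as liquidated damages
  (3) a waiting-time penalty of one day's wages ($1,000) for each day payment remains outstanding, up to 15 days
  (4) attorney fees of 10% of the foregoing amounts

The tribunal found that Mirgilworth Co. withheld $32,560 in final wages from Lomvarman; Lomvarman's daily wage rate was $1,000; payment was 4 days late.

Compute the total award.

Total award: $76,032

Liquidated damages (equal amount): $32,560
Penalty days: min(4, 15) = 4
Waiting-time penalty: 4 × $1,000 = $4,000
Subtotal: $32,560 + $32,560 + $4,000 = $69,120
Attorney fees: 10% of $69,120 = $6,912
Total award: $69,120 + $6,912 = $76,032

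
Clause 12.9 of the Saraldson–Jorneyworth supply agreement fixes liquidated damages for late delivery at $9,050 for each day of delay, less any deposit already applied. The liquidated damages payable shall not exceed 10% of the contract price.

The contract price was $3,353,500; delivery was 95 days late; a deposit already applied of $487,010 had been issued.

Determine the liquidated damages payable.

$335,350

Per-day damages: 95 × $9,050 = $859,750
Less deposit already applied: $859,750 − $487,010 = $372,740
Cap: 10% of $3,353,500 = $335,350
Cap at $335,350: $372,740 exceeds the cap → $335,350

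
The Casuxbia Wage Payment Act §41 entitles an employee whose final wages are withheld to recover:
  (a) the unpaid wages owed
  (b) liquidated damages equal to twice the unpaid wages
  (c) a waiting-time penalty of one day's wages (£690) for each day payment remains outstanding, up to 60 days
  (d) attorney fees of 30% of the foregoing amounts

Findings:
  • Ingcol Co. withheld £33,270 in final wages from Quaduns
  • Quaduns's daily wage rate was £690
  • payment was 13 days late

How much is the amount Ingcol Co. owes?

Doubled: 2 × £33,270 = £66,540
Penalty days: min(13, 60) = 13
Waiting-time penalty: 13 × £690 = £8,970
Subtotal: £33,270 + £66,540 + £8,970 = £108,780
Attorney fees: 30% of £108,780 = £32,634
Total award: £108,780 + £32,634 = £141,414

£141,414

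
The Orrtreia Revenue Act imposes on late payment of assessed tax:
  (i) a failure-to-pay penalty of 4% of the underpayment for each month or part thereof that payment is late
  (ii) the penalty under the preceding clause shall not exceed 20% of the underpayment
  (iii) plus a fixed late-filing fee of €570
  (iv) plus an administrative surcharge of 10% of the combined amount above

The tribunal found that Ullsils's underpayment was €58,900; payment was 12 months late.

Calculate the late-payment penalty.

€13,585

Accrued rate: 4% × 12 = 48%, capped at 20% → 20%
Failure-to-pay penalty: 20% of €58,900 = €11,780
Penalty before surcharge: €11,780 + €570 = €12,350
Administrative surcharge: 10% of €12,350 = €1,235
Total penalty: €12,350 + €1,235 = €13,585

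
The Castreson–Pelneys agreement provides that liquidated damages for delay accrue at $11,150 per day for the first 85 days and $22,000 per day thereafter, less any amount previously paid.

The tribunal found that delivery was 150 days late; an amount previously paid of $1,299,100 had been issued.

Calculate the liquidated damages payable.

$1,078,650

First 85 days: 85 × $11,150 = $947,750
Remaining days: (150 − 85) × $22,000 = $1,430,000
Accrued per-day damages: $947,750 + $1,430,000 = $2,377,750
Less amount previously paid: $2,377,750 − $1,299,100 = $1,078,650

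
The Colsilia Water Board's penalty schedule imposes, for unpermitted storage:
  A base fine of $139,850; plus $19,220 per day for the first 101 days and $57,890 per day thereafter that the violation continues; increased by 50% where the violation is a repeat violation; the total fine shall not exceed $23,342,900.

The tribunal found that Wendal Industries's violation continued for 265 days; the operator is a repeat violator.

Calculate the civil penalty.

$17,362,545

First 101 days: 101 × $19,220 = $1,941,220
Remaining days: (265 − 101) × $57,890 = $9,493,960
Per-day component: $1,941,220 + $9,493,960 = $11,435,180
Base plus per-day: $139,850 + $11,435,180 = $11,575,030
Enhancement: 50% of $11,575,030 = $5,787,515
Enhanced fine: $11,575,030 + $5,787,515 = $17,362,545
Cap at $23,342,900: $17,362,545 is within the cap, no reduction.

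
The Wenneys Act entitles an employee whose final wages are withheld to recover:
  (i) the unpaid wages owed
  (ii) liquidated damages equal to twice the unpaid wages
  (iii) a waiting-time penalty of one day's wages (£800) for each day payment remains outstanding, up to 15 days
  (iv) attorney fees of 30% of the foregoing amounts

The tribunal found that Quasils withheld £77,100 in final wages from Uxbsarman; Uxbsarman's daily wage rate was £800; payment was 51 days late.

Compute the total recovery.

Doubled: 2 × £77,100 = £154,200
Penalty days: min(51, 15) = 15
Waiting-time penalty: 15 × £800 = £12,000
Subtotal: £77,100 + £154,200 + £12,000 = £243,300
Attorney fees: 30% of £243,300 = £72,990
Total award: £243,300 + £72,990 = £316,290

£316,290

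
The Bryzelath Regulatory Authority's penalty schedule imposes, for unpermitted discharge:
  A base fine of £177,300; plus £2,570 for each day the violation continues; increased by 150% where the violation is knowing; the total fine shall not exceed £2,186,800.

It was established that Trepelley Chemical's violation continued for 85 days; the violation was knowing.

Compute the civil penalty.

£989,375

Per-day component: 85 × £2,570 = £218,450
Base plus per-day: £177,300 + £218,450 = £395,750
Enhancement: 150% of £395,750 = £593,625
Enhanced fine: £395,750 + £593,625 = £989,375
Cap at £2,186,800: £989,375 is within the cap, no reduction.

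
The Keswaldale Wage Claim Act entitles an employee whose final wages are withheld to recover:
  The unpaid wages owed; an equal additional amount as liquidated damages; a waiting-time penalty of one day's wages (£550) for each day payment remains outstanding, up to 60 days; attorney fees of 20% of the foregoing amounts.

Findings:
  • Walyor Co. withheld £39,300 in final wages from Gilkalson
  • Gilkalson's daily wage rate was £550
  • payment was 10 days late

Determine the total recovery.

Liquidated damages (equal amount): £39,300
Penalty days: min(10, 60) = 10
Waiting-time penalty: 10 × £550 = £5,500
Subtotal: £39,300 + £39,300 + £5,500 = £84,100
Attorney fees: 20% of £84,100 = £16,820
Total award: £84,100 + £16,820 = £100,920

£100,920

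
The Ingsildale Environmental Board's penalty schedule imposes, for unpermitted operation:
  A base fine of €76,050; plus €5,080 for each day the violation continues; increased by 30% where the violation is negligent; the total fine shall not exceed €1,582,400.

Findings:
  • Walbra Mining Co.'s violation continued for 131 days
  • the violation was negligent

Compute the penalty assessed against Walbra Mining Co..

Per-day component: 131 × €5,080 = €665,480
Base plus per-day: €76,050 + €665,480 = €741,530
Enhancement: 30% of €741,530 = €222,459
Enhanced fine: €741,530 + €222,459 = €963,989
Cap at €1,582,400: €963,989 is within the cap, no reduction.

€963,989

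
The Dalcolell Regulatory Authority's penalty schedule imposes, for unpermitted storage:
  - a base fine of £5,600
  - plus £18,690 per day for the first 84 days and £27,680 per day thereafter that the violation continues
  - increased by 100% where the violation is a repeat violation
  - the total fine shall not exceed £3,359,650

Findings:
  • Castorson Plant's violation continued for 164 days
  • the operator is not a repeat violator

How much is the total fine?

First 84 days: 84 × £18,690 = £1,569,960
Remaining days: (164 − 84) × £27,680 = £2,214,400
Per-day component: £1,569,960 + £2,214,400 = £3,784,360
Base plus per-day: £5,600 + £3,784,360 = £3,789,960
The operator is not a repeat violator: no 100% increase.
Cap at £3,359,650: £3,789,960 exceeds the cap → £3,359,650

£3,359,650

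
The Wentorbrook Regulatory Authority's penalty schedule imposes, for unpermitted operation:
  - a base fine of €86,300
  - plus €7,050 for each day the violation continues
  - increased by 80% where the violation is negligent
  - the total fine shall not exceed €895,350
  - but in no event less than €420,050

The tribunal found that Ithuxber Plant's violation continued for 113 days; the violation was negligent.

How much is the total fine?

€895,350

Per-day component: 113 × €7,050 = €796,650
Base plus per-day: €86,300 + €796,650 = €882,950
Enhancement: 80% of €882,950 = €706,360
Enhanced fine: €882,950 + €706,360 = €1,589,310
Cap at €895,350: €1,589,310 exceeds the cap → €895,350
Minimum €420,050: €895,350 meets the minimum, no increase.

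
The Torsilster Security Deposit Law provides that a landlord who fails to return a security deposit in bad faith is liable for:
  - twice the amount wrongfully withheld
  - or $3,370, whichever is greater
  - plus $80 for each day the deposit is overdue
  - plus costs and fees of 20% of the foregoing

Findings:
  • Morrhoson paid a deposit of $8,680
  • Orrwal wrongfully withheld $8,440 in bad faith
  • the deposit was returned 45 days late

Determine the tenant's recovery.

Doubled: 2 × $8,440 = $16,880
Minimum $3,370: $16,880 meets the minimum, no increase.
Late-return penalty: 45 × $80 = $3,600
Damages plus late penalty: $16,880 + $3,600 = $20,480
Costs and fees: 20% of $20,480 = $4,096
Total recovery: $20,480 + $4,096 = $24,576

Recovery: $24,576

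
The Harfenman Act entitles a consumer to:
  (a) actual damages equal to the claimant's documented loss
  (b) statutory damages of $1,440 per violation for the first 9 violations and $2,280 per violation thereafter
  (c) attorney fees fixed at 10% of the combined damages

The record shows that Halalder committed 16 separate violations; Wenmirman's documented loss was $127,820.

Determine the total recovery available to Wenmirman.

$172,414

First 9 violations: 9 × $1,440 = $12,960
Remaining violations: (16 − 9) × $2,280 = $15,960
Statutory damages: $12,960 + $15,960 = $28,920
Combined damages: $127,820 + $28,920 = $156,740
Attorney fees: 10% of $156,740 = $15,674
Total recovery: $156,740 + $15,674 = $172,414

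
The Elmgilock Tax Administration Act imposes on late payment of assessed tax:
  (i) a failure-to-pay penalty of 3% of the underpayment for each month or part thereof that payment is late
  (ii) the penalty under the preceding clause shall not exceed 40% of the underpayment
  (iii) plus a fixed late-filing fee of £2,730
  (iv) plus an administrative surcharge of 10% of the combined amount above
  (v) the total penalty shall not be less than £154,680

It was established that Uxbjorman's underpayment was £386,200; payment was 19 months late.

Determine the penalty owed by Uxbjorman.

Accrued rate: 3% × 19 = 57%, capped at 40% → 40%
Failure-to-pay penalty: 40% of £386,200 = £154,480
Penalty before surcharge: £154,480 + £2,730 = £157,210
Administrative surcharge: 10% of £157,210 = £15,721
Total penalty: £157,210 + £15,721 = £172,931
Minimum £154,680: £172,931 meets the minimum, no increase.

£172,931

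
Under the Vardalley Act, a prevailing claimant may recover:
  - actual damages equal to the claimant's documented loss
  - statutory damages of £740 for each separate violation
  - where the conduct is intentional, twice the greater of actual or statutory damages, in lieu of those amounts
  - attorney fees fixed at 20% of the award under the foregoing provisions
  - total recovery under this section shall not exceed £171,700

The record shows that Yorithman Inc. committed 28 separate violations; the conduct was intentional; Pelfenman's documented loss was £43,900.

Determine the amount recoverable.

Statutory damages: 28 × £740 = £20,720
Greater of actual damages (£43,900) or statutory damages (£20,720): £43,900
Doubled: 2 × £43,900 = £87,800
Attorney fees: 20% of £87,800 = £17,560
Total before cap: £87,800 + £17,560 = £105,360
Cap at £171,700: £105,360 is within the cap, no reduction.

Total recovery: £105,360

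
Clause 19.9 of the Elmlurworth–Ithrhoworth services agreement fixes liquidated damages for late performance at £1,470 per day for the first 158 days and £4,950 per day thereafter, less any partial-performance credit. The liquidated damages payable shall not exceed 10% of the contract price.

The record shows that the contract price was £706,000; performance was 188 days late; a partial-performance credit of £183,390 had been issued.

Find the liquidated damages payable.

£70,600

First 158 days: 158 × £1,470 = £232,260
Remaining days: (188 − 158) × £4,950 = £148,500
Accrued per-day damages: £232,260 + £148,500 = £380,760
Less partial-performance credit: £380,760 − £183,390 = £197,370
Cap: 10% of £706,000 = £70,600
Cap at £70,600: £197,370 exceeds the cap → £70,600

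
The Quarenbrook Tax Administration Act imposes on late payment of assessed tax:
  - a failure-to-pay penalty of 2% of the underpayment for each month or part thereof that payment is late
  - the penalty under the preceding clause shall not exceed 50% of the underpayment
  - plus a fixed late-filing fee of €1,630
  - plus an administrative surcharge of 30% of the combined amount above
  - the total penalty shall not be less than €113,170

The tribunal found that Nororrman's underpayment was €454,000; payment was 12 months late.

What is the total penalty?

€143,767

Accrued rate: 2% × 12 = 24%, capped at 50% → 24%
Failure-to-pay penalty: 24% of €454,000 = €108,960
Penalty before surcharge: €108,960 + €1,630 = €110,590
Administrative surcharge: 30% of €110,590 = €33,177
Total penalty: €110,590 + €33,177 = €143,767
Minimum €113,170: €143,767 meets the minimum, no increase.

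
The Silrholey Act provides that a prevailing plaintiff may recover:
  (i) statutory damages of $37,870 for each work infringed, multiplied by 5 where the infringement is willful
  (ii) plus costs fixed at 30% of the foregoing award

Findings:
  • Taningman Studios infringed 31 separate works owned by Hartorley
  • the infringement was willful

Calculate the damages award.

Statutory damages: 31 × $37,870 = $1,173,970
Multiplied by 5: 5 × $1,173,970 = $5,869,850
Costs: 30% of $5,869,850 = $1,760,955
Award plus costs: $5,869,850 + $1,760,955 = $7,630,805

$7,630,805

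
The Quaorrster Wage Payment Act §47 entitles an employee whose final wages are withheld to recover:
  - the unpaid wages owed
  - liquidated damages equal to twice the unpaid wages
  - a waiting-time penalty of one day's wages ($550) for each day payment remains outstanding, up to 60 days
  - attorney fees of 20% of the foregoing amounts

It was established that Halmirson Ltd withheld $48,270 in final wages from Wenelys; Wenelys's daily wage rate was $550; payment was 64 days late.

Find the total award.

$213,372

Doubled: 2 × $48,270 = $96,540
Penalty days: min(64, 60) = 60
Waiting-time penalty: 60 × $550 = $33,000
Subtotal: $48,270 + $96,540 + $33,000 = $177,810
Attorney fees: 20% of $177,810 = $35,562
Total award: $177,810 + $35,562 = $213,372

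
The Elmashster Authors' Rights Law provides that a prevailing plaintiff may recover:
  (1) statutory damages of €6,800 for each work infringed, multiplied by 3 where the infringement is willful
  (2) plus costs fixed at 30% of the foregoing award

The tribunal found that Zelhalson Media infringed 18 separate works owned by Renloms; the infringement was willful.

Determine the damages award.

Statutory damages: 18 × €6,800 = €122,400
Trebled: 3 × €122,400 = €367,200
Costs: 30% of €367,200 = €110,160
Award plus costs: €367,200 + €110,160 = €477,360

€477,360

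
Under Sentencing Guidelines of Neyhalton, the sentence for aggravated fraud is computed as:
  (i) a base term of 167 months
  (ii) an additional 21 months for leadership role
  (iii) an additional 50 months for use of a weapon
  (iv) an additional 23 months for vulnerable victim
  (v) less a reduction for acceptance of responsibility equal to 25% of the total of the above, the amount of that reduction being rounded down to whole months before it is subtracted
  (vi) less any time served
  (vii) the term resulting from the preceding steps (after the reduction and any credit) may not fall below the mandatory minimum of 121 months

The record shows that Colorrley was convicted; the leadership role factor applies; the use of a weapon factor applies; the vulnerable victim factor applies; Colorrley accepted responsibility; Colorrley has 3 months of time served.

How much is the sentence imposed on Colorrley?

Leadership role enhancement: +21 months
Use of a weapon enhancement: +50 months
Vulnerable victim enhancement: +23 months
Adjusted term: 167 months + 21 months + 50 months + 23 months = 261 months
Acceptance of responsibility reduction: 25% of 261 months = 65 months (rounded down)
After reduction: 261 − 65 = 196 months
Less time served: 196 months − 3 months = 193 months
Minimum 121 months: 193 months meets the minimum, no increase.

193 months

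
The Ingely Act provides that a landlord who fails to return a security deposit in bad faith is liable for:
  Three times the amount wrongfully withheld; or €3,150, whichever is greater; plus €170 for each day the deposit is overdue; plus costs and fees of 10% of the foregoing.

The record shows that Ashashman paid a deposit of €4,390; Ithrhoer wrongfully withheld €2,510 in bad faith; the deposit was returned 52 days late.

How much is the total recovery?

€18,007

Trebled: 3 × €2,510 = €7,530
Minimum €3,150: €7,530 meets the minimum, no increase.
Late-return penalty: 52 × €170 = €8,840
Damages plus late penalty: €7,530 + €8,840 = €16,370
Costs and fees: 10% of €16,370 = €1,637
Total recovery: €16,370 + €1,637 = €18,007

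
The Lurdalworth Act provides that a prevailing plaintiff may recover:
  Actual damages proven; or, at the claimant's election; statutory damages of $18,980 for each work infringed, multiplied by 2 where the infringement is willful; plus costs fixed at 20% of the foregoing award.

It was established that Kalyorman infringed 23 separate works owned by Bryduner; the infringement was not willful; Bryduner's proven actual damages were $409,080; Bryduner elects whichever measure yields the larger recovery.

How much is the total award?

$523,848

Statutory damages: 23 × $18,980 = $436,540
Infringement not willful: no ×2 enhancement.
Greater of actual damages ($409,080) or statutory damages ($436,540): $436,540
Costs: 20% of $436,540 = $87,308
Award plus costs: $436,540 + $87,308 = $523,848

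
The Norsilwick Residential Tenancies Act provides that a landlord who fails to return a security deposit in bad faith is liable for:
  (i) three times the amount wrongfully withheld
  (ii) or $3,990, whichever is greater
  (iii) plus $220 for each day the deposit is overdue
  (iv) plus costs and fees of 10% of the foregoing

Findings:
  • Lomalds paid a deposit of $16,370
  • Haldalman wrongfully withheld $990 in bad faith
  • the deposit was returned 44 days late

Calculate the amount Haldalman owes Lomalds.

$15,037

Trebled: 3 × $990 = $2,970
Minimum $3,990: $2,970 is below the minimum → $3,990
Late-return penalty: 44 × $220 = $9,680
Damages plus late penalty: $3,990 + $9,680 = $13,670
Costs and fees: 10% of $13,670 = $1,367
Total recovery: $13,670 + $1,367 = $15,037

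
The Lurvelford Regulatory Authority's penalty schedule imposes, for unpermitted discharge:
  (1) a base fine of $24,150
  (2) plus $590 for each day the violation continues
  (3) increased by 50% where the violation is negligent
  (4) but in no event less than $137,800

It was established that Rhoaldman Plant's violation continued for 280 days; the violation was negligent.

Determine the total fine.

Per-day component: 280 × $590 = $165,200
Base plus per-day: $24,150 + $165,200 = $189,350
Enhancement: 50% of $189,350 = $94,675
Enhanced fine: $189,350 + $94,675 = $284,025
Minimum $137,800: $284,025 meets the minimum, no increase.

$284,025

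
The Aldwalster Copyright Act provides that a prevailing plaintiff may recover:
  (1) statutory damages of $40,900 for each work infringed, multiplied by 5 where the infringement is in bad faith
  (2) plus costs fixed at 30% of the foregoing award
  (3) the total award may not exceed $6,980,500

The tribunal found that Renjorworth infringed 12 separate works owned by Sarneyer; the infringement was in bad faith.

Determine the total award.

Statutory damages: 12 × $40,900 = $490,800
Multiplied by 5: 5 × $490,800 = $2,454,000
Costs: 30% of $2,454,000 = $736,200
Award plus costs: $2,454,000 + $736,200 = $3,190,200
Cap at $6,980,500: $3,190,200 is within the cap, no reduction.

$3,190,200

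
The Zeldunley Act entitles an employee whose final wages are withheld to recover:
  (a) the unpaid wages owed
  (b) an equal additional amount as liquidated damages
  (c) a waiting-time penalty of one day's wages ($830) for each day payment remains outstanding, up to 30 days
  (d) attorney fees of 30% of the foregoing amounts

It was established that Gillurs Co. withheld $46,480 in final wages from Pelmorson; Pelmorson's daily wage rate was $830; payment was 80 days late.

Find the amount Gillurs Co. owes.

$153,218

Liquidated damages (equal amount): $46,480
Penalty days: min(80, 30) = 30
Waiting-time penalty: 30 × $830 = $24,900
Subtotal: $46,480 + $46,480 + $24,900 = $117,860
Attorney fees: 30% of $117,860 = $35,358
Total award: $117,860 + $35,358 = $153,218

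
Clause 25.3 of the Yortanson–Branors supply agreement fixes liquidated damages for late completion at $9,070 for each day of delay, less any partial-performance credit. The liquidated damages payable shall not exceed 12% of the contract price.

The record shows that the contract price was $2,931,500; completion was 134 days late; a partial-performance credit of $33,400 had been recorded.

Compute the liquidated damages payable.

$351,780

Per-day damages: 134 × $9,070 = $1,215,380
Less partial-performance credit: $1,215,380 − $33,400 = $1,181,980
Cap: 12% of $2,931,500 = $351,780
Cap at $351,780: $1,181,980 exceeds the cap → $351,780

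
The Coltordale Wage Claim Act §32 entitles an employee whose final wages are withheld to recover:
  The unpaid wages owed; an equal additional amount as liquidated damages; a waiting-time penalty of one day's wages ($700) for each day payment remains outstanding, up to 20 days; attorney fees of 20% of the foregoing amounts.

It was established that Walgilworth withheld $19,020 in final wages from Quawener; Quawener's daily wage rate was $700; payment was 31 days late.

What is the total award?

$62,448

Liquidated damages (equal amount): $19,020
Penalty days: min(31, 20) = 20
Waiting-time penalty: 20 × $700 = $14,000
Subtotal: $19,020 + $19,020 + $14,000 = $52,040
Attorney fees: 20% of $52,040 = $10,408
Total award: $52,040 + $10,408 = $62,448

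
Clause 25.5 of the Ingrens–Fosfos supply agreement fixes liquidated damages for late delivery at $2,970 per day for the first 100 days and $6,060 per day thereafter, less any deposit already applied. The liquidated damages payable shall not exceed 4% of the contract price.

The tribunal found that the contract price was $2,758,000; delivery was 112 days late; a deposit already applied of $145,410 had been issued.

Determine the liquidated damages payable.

First 100 days: 100 × $2,970 = $297,000
Remaining days: (112 − 100) × $6,060 = $72,720
Accrued per-day damages: $297,000 + $72,720 = $369,720
Less deposit already applied: $369,720 − $145,410 = $224,310
Cap: 4% of $2,758,000 = $110,320
Cap at $110,320: $224,310 exceeds the cap → $110,320

$110,320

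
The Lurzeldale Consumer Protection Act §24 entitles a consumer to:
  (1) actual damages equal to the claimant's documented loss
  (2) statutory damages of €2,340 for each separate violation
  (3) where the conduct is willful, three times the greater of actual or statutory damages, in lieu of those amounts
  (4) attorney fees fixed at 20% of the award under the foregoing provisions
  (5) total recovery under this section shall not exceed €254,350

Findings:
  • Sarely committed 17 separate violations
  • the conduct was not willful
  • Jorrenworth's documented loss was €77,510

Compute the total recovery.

Statutory damages: 17 × €2,340 = €39,780
Conduct not willful: the in-lieu enhancement does not apply.
Actual plus statutory damages: €77,510 + €39,780 = €117,290
Attorney fees: 20% of €117,290 = €23,458
Total before cap: €117,290 + €23,458 = €140,748
Cap at €254,350: €140,748 is within the cap, no reduction.

€140,748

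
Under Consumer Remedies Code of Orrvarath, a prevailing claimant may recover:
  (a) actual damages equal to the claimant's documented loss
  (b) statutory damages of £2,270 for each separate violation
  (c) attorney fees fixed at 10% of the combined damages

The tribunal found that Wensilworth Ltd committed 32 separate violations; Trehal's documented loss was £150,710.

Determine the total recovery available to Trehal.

£245,685

Statutory damages: 32 × £2,270 = £72,640
Combined damages: £150,710 + £72,640 = £223,350
Attorney fees: 10% of £223,350 = £22,335
Total recovery: £223,350 + £22,335 = £245,685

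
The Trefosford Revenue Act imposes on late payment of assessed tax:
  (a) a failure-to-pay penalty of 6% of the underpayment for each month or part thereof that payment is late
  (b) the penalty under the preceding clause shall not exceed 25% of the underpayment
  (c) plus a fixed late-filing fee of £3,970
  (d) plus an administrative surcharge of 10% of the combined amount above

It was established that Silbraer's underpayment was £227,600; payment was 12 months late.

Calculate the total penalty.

Accrued rate: 6% × 12 = 72%, capped at 25% → 25%
Failure-to-pay penalty: 25% of £227,600 = £56,900
Penalty before surcharge: £56,900 + £3,970 = £60,870
Administrative surcharge: 10% of £60,870 = £6,087
Total penalty: £60,870 + £6,087 = £66,957

£66,957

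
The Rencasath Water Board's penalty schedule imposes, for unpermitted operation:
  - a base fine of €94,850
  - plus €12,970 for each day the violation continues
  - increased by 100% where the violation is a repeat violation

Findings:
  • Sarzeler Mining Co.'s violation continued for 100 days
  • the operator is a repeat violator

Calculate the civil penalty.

Per-day component: 100 × €12,970 = €1,297,000
Base plus per-day: €94,850 + €1,297,000 = €1,391,850
Enhancement: 100% of €1,391,850 = €1,391,850
Enhanced fine: €1,391,850 + €1,391,850 = €2,783,700

Civil penalty: €2,783,700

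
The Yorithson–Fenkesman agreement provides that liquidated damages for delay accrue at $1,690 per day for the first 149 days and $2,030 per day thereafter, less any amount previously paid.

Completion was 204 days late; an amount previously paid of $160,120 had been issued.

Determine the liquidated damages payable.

First 149 days: 149 × $1,690 = $251,810
Remaining days: (204 − 149) × $2,030 = $111,650
Accrued per-day damages: $251,810 + $111,650 = $363,460
Less amount previously paid: $363,460 − $160,120 = $203,340

Liquidated damages: $203,340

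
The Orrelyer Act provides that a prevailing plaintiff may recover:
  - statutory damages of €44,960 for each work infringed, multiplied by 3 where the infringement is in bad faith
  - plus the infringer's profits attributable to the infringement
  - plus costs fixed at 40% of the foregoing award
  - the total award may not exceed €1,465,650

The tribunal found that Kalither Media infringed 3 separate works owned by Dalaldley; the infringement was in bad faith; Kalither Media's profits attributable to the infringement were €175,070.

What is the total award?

€811,594

Statutory damages: 3 × €44,960 = €134,880
Trebled: 3 × €134,880 = €404,640
Combined award: €404,640 + €175,070 = €579,710
Costs: 40% of €579,710 = €231,884
Award plus costs: €579,710 + €231,884 = €811,594
Cap at €1,465,650: €811,594 is within the cap, no reduction.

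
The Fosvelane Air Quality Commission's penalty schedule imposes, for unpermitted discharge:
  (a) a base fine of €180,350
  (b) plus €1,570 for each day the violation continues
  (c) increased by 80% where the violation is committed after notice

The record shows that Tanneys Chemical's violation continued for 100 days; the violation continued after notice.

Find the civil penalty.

€607,230

Per-day component: 100 × €1,570 = €157,000
Base plus per-day: €180,350 + €157,000 = €337,350
Enhancement: 80% of €337,350 = €269,880
Enhanced fine: €337,350 + €269,880 = €607,230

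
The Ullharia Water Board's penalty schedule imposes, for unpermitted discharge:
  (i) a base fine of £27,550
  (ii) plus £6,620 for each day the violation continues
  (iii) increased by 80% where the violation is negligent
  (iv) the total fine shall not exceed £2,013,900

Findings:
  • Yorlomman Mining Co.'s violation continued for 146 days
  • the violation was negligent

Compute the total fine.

£1,789,326

Per-day component: 146 × £6,620 = £966,520
Base plus per-day: £27,550 + £966,520 = £994,070
Enhancement: 80% of £994,070 = £795,256
Enhanced fine: £994,070 + £795,256 = £1,789,326
Cap at £2,013,900: £1,789,326 is within the cap, no reduction.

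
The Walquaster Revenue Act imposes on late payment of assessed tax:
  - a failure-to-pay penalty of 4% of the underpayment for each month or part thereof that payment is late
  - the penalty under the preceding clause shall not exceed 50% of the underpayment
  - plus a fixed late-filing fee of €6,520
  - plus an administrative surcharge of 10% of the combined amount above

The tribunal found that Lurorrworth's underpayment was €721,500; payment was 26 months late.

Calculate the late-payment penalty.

Accrued rate: 4% × 26 = 104%, capped at 50% → 50%
Failure-to-pay penalty: 50% of €721,500 = €360,750
Penalty before surcharge: €360,750 + €6,520 = €367,270
Administrative surcharge: 10% of €367,270 = €36,727
Total penalty: €367,270 + €36,727 = €403,997

€403,997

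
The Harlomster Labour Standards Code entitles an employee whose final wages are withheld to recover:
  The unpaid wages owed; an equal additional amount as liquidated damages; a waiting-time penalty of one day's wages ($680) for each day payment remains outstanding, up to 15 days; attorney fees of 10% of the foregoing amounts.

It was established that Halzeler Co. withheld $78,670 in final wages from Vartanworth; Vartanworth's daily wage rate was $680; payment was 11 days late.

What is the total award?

Liquidated damages (equal amount): $78,670
Penalty days: min(11, 15) = 11
Waiting-time penalty: 11 × $680 = $7,480
Subtotal: $78,670 + $78,670 + $7,480 = $164,820
Attorney fees: 10% of $164,820 = $16,482
Total award: $164,820 + $16,482 = $181,302

$181,302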